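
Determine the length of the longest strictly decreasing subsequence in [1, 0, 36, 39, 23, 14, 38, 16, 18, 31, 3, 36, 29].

One longest decreasing subsequence is 36, 23, 14, 3 (positions 3,5,6,11), of length 4; no longer one exists.

4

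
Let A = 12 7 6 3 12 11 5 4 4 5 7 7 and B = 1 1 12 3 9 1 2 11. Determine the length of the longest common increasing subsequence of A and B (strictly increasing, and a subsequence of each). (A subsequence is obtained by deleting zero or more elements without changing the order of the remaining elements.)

A longest common strictly increasing subsequence is 3, 11 (length 2); it appears in order in both A and B, and no longer such subsequence exists.

2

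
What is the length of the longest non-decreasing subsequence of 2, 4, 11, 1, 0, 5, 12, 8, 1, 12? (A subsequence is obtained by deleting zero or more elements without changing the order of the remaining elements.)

Scanning left to right, the best length ending at each element is: 2→1, 4→2, 11→3, 1→1, 0→1, 5→3, 12→4, 8→4, 1→2, 12→5.
So the longest non-decreasing subsequence has length 5, e.g. 2, 4, 11, 12, 12.

5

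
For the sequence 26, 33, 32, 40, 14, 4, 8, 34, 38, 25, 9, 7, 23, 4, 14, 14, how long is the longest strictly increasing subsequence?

4

Let dp[i] be the longest increasing subsequence ending at position i. Then dp = [1, 2, 2, 3, 1, 1, 2, 3, 4, 3, 3, 2, 4, 1, 4, 4].
The maximum is 4; one witness is 26, 33, 34, 38 at positions 1,2,8,9.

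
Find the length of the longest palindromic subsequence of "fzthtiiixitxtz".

One longest palindromic subsequence is zttiiiittz (positions 2,3,5,6,7,8,10,11,13,14); it reads the same forward and backward, and the interval DP gives dp[1][14] = 10.

10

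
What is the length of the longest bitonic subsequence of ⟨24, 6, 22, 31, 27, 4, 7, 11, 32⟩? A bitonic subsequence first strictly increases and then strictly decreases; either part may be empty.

5

Let inc[i] be the LIS ending at i and dec[i] the longest strictly decreasing subsequence starting at i. inc = [1, 1, 2, 3, 3, 1, 2, 3, 4], dec = [3, 2, 2, 3, 2, 1, 1, 1, 1].
max_i inc[i]+dec[i]−1 = 5, with one witness 6, 22, 31, 27, 11.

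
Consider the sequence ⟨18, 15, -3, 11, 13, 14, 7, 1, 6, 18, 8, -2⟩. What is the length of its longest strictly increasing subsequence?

One longest increasing subsequence is -3, 11, 13, 14, 18 (positions 3,4,5,6,10), of length 5; no longer one exists.

5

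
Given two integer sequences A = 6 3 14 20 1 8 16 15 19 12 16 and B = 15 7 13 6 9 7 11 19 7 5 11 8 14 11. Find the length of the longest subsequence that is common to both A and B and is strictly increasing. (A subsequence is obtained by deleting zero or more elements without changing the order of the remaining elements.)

2

A longest common strictly increasing subsequence is 15, 19 (length 2); it appears in order in both A and B, and no longer such subsequence exists.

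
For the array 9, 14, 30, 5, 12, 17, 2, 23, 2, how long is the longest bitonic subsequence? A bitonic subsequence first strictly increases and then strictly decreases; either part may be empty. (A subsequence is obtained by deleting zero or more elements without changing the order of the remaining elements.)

5

One longest bitonic subsequence is 9, 14, 30, 23, 2 (positions 1,2,3,8,9): it rises to 30 then falls. Length 5 is optimal.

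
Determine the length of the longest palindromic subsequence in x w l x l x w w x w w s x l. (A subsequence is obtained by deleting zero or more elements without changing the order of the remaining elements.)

9

Using dp[i][j] = 2 + dp[i+1][j−1] if the ends match, else max(dp[i+1][j], dp[i][j−1]):
dp[1][14] = 9. A witness is lxwwxwwxl at positions 3,4,7,8,9,10,11,13,14.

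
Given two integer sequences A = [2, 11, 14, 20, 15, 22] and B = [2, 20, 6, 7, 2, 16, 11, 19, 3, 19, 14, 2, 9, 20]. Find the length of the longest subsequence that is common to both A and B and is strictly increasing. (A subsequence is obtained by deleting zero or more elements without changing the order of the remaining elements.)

For each value that appears in both, track the longest common increasing run ending there.
The best achievable length is 4; one witness is 2, 11, 14, 20 (A-positions 1,2,3,4, B-positions 1,7,11,14).

4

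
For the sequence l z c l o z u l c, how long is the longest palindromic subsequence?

5

One longest palindromic subsequence is clulc (positions 3,4,7,8,9); it reads the same forward and backward, and the interval DP gives dp[1][9] = 5.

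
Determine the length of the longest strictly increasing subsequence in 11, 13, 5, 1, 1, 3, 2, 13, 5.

3

Scanning left to right, the best length ending at each element is: 11→1, 13→2, 5→1, 1→1, 1→1, 3→2, 2→2, 13→3, 5→3.
So the longest increasing subsequence has length 3, e.g. 1, 3, 13.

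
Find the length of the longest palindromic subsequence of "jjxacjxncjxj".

7

Using dp[i][j] = 2 + dp[i+1][j−1] if the ends match, else max(dp[i+1][j], dp[i][j−1]):
dp[1][12] = 7. A witness is jxjcjxj at positions 1,3,6,9,10,11,12.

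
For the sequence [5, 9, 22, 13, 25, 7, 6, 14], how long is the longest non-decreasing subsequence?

Let dp[i] be the longest non-decreasing subsequence ending at position i. Then dp = [1, 2, 3, 3, 4, 2, 2, 4].
The maximum is 4; one witness is 5, 9, 22, 25 at positions 1,2,3,5.

4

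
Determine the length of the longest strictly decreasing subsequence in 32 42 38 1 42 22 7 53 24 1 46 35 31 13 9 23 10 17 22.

One longest decreasing subsequence is 42, 38, 35, 31, 13, 9 (positions 2,3,12,13,14,15), of length 6; no longer one exists.

6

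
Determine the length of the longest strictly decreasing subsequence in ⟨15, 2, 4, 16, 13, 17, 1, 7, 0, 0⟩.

One longest decreasing subsequence is 15, 2, 1, 0 (positions 1,2,7,9), of length 4; no longer one exists.

4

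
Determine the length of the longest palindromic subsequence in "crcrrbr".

One longest palindromic subsequence is rrrr (positions 2,4,5,7); it reads the same forward and backward, and the interval DP gives dp[1][7] = 4.

4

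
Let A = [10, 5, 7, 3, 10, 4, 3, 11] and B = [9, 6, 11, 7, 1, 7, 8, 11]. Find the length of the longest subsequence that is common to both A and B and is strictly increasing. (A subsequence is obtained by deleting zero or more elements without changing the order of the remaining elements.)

For each value that appears in both, track the longest common increasing run ending there.
The best achievable length is 2; one witness is 7, 11 (A-positions 3,8, B-positions 4,8).

2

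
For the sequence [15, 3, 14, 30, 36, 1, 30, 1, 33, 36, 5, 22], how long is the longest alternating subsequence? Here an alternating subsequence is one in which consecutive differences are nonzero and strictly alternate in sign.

9

A longest alternating subsequence is 15, 3, 14, 1, 30, 1, 33, 5, 22 (positions 1,2,3,6,7,8,9,11,12); its 8 consecutive differences strictly alternate in sign, and length 9 is optimal.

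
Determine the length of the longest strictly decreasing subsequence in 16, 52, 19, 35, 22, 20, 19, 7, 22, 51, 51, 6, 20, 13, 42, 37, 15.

Scanning left to right, the best length ending at each element is: 16→1, 52→1, 19→2, 35→2, 22→3, 20→4, 19→5, 7→6, 22→3, 51→2, 51→2, 6→7, 20→4, 13→6, 42→3, 37→4, 15→6.
So the longest decreasing subsequence has length 7, e.g. 52, 35, 22, 20, 19, 7, 6.

7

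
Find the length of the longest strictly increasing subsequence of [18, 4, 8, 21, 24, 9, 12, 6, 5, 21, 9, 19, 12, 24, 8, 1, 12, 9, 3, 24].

6

Scanning left to right, the best length ending at each element is: 18→1, 4→1, 8→2, 21→3, 24→4, 9→3, 12→4, 6→2, 5→2, 21→5, 9→3, 19→5, 12→4, 24→6, 8→3, 1→1, 12→4, 9→4, 3→2, 24→6.
So the longest increasing subsequence has length 6, e.g. 4, 8, 9, 12, 21, 24.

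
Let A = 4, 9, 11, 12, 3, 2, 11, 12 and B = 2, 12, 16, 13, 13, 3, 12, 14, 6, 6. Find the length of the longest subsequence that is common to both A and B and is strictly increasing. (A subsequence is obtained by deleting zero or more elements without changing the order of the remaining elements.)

2

A longest common strictly increasing subsequence is 2, 12 (length 2); it appears in order in both A and B, and no longer such subsequence exists.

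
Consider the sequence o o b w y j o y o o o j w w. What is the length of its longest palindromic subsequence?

One longest palindromic subsequence is wjoooojw (positions 4,6,7,9,10,11,12,14); it reads the same forward and backward, and the interval DP gives dp[1][14] = 8.

8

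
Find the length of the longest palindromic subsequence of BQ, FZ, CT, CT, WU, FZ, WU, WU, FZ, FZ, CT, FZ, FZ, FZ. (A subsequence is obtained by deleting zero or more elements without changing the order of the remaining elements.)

One longest palindromic subsequence is FZ CT FZ WU WU FZ CT FZ (positions 2,4,6,7,8,10,11,14); it reads the same forward and backward, and the interval DP gives dp[1][14] = 8.

8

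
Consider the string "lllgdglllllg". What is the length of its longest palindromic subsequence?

One longest palindromic subsequence is lllgdglll (positions 1,2,3,4,5,6,9,10,11); it reads the same forward and backward, and the interval DP gives dp[1][12] = 9.

9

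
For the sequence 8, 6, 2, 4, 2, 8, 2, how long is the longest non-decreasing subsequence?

3

One longest non-decreasing subsequence is 2, 4, 8 (positions 3,4,6), of length 3; no longer one exists.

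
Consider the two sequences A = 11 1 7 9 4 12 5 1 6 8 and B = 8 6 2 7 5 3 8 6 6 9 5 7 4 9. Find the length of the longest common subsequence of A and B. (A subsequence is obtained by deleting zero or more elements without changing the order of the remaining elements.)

3

Backtracking the LCS table gives one alignment: 7 (A3,B4) → 9 (A4,B10) → 4 (A5,B13).
So the longest common subsequence has length 3.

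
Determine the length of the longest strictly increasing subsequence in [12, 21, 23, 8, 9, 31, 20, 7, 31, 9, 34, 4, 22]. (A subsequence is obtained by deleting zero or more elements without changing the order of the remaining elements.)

Let dp[i] be the longest increasing subsequence ending at position i. Then dp = [1, 2, 3, 1, 2, 4, 3, 1, 4, 2, 5, 1, 4].
The maximum is 5; one witness is 12, 21, 23, 31, 34 at positions 1,2,3,6,11.

5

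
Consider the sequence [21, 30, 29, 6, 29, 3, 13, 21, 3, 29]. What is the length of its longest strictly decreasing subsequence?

4

Let dp[i] be the longest decreasing subsequence ending at position i. Then dp = [1, 1, 2, 3, 2, 4, 3, 3, 4, 2].
The maximum is 4; one witness is 30, 29, 6, 3 at positions 2,3,4,6.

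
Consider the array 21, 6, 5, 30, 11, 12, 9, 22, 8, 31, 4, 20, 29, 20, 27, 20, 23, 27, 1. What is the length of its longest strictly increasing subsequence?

Scanning left to right, the best length ending at each element is: 21→1, 6→1, 5→1, 30→2, 11→2, 12→3, 9→2, 22→4, 8→2, 31→5, 4→1, 20→4, 29→5, 20→4, 27→5, 20→4, 23→5, 27→6, 1→1.
So the longest increasing subsequence has length 6, e.g. 6, 11, 12, 22, 23, 27.

6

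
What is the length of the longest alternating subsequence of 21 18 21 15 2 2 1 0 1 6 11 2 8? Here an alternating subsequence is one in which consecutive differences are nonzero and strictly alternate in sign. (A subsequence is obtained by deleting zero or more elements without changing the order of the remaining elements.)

A longest alternating subsequence is 21, 18, 21, 2, 6, 2, 8 (positions 1,2,3,5,10,12,13); its 6 consecutive differences strictly alternate in sign, and length 7 is optimal.

7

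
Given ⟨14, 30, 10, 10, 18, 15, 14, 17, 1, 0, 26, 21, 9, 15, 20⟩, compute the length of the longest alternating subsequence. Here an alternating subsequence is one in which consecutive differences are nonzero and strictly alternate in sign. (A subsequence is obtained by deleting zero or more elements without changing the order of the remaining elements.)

Track the best alternating length ending on an up-step vs a down-step at each position: up/down = 1/1, 2/1, 1/3, 1/3, 4/3, 4/5, 4/5, 6/5, 1/7, 1/7, 8/3, 8/9, 8/9, 10/9, 10/9.
The maximum over both is 10; one such subsequence is 14, 30, 10, 18, 15, 17, 1, 26, 9, 15.

10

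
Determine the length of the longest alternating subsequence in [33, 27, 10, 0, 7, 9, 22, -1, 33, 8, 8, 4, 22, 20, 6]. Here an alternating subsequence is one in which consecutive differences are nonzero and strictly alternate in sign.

Track the best alternating length ending on an up-step vs a down-step at each position: up/down = 1/1, 1/2, 1/2, 1/2, 3/2, 3/2, 3/2, 1/4, 5/1, 5/6, 5/6, 5/6, 7/6, 7/8, 7/8.
The maximum over both is 8; one such subsequence is 33, 0, 7, -1, 33, 8, 22, 20.

8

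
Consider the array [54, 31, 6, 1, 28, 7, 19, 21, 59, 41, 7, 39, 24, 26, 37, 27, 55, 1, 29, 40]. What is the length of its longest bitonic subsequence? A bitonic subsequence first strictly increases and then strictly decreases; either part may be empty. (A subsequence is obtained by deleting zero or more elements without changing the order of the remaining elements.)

10

One longest bitonic subsequence is 6, 7, 19, 21, 59, 41, 39, 37, 27, 1 (positions 3,6,7,8,9,10,12,15,16,18): it rises to 59 then falls. Length 10 is optimal.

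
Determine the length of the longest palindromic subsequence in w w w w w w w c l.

Using dp[i][j] = 2 + dp[i+1][j−1] if the ends match, else max(dp[i+1][j], dp[i][j−1]):
dp[1][9] = 7. A witness is wwwwwww at positions 1,2,3,4,5,6,7.

7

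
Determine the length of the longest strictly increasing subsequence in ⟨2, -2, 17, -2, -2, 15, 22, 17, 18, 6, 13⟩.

4

Scanning left to right, the best length ending at each element is: 2→1, -2→1, 17→2, -2→1, -2→1, 15→2, 22→3, 17→3, 18→4, 6→2, 13→3.
So the longest increasing subsequence has length 4, e.g. 2, 15, 17, 18.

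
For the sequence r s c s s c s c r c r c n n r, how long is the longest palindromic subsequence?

One longest palindromic subsequence is rscsscsr (positions 1,2,3,4,5,6,7,15); it reads the same forward and backward, and the interval DP gives dp[1][15] = 8.

8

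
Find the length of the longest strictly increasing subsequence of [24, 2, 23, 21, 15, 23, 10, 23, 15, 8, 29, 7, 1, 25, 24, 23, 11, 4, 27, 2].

5

Let dp[i] be the longest increasing subsequence ending at position i. Then dp = [1, 1, 2, 2, 2, 3, 2, 3, 3, 2, 4, 2, 1, 4, 4, 4, 3, 2, 5, 2].
The maximum is 5; one witness is 2, 21, 23, 25, 27 at positions 2,4,6,14,19.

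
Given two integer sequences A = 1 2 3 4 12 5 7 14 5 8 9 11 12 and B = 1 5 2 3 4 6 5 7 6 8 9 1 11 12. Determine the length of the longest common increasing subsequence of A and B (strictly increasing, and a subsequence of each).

10

For each value that appears in both, track the longest common increasing run ending there.
The best achievable length is 10; one witness is 1, 2, 3, 4, 5, 7, 8, 9, 11, 12 (A-positions 1,2,3,4,6,7,10,11,12,13, B-positions 1,3,4,5,7,8,10,11,13,14).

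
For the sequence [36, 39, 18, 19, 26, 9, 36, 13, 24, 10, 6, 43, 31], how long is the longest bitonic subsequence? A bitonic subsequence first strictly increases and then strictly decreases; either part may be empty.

Let inc[i] be the LIS ending at i and dec[i] the longest strictly decreasing subsequence starting at i. inc = [1, 2, 1, 2, 3, 1, 4, 2, 3, 2, 1, 5, 4], dec = [5, 5, 4, 4, 4, 2, 4, 3, 3, 2, 1, 2, 1].
max_i inc[i]+dec[i]−1 = 7, with one witness 18, 19, 26, 36, 24, 10, 6.

7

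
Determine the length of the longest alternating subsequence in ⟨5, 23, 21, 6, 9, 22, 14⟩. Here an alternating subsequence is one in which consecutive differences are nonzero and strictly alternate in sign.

5

Track the best alternating length ending on an up-step vs a down-step at each position: up/down = 1/1, 2/1, 2/3, 2/3, 4/3, 4/3, 4/5.
The maximum over both is 5; one such subsequence is 5, 23, 21, 22, 14.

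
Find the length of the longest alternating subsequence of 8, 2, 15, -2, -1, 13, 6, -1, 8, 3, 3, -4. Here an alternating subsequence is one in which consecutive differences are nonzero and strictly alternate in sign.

Track the best alternating length ending on an up-step vs a down-step at each position: up/down = 1/1, 1/2, 3/1, 1/4, 5/4, 5/4, 5/6, 5/6, 7/6, 7/8, 7/8, 1/8.
The maximum over both is 8; one such subsequence is 8, 2, 15, -2, 13, 6, 8, 3.

8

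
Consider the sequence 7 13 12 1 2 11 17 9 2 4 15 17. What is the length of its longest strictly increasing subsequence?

Scanning left to right, the best length ending at each element is: 7→1, 13→2, 12→2, 1→1, 2→2, 11→3, 17→4, 9→3, 2→2, 4→3, 15→4, 17→5.
So the longest increasing subsequence has length 5, e.g. 1, 2, 11, 15, 17.

5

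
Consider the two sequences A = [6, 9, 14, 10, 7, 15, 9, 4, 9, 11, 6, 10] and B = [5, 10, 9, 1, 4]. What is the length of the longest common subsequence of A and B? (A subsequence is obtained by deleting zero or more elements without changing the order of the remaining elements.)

A longest common subsequence is 10, 9, 4 (length 3); the LCS DP confirms no longer common subsequence exists.

3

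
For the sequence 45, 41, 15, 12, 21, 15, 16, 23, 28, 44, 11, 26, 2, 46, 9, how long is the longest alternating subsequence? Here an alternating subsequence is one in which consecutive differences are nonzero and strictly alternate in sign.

Track the best alternating length ending on an up-step vs a down-step at each position: up/down = 1/1, 1/2, 1/2, 1/2, 3/2, 3/4, 5/4, 5/2, 5/2, 5/2, 1/6, 7/6, 1/8, 9/1, 9/10.
The maximum over both is 10; one such subsequence is 45, 15, 21, 15, 16, 11, 26, 2, 46, 9.

10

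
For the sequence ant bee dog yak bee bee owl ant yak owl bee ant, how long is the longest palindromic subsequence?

Using dp[i][j] = 2 + dp[i+1][j−1] if the ends match, else max(dp[i+1][j], dp[i][j−1]):
dp[1][12] = 8. A witness is ant bee yak bee bee yak bee ant at positions 1,2,4,5,6,9,11,12.

8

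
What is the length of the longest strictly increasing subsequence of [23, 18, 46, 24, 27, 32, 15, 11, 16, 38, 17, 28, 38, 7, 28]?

5

Scanning left to right, the best length ending at each element is: 23→1, 18→1, 46→2, 24→2, 27→3, 32→4, 15→1, 11→1, 16→2, 38→5, 17→3, 28→4, 38→5, 7→1, 28→4.
So the longest increasing subsequence has length 5, e.g. 23, 24, 27, 32, 38.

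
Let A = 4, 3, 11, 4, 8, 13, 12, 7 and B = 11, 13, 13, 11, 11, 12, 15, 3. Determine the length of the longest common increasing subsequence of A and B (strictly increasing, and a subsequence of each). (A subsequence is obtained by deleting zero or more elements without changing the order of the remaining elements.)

2

For each value that appears in both, track the longest common increasing run ending there.
The best achievable length is 2; one witness is 11, 13 (A-positions 3,6, B-positions 1,2).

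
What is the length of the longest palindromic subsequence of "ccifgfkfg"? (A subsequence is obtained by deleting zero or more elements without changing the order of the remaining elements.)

5

One longest palindromic subsequence is gfkfg (positions 5,6,7,8,9); it reads the same forward and backward, and the interval DP gives dp[1][9] = 5.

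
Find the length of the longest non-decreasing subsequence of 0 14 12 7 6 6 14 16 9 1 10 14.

6

One longest non-decreasing subsequence is 0, 6, 6, 9, 10, 14 (positions 1,5,6,9,11,12), of length 6; no longer one exists.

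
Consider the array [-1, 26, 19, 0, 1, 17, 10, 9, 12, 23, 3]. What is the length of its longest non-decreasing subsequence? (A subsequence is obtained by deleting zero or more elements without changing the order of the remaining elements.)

6

Let dp[i] be the longest non-decreasing subsequence ending at position i. Then dp = [1, 2, 2, 2, 3, 4, 4, 4, 5, 6, 4].
The maximum is 6; one witness is -1, 0, 1, 10, 12, 23 at positions 1,4,5,7,9,10.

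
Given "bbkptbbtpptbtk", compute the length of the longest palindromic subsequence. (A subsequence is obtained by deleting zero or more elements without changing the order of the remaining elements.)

Using dp[i][j] = 2 + dp[i+1][j−1] if the ends match, else max(dp[i+1][j], dp[i][j−1]):
dp[1][14] = 10. A witness is ktbtpptbtk at positions 3,5,6,8,9,10,11,12,13,14.

10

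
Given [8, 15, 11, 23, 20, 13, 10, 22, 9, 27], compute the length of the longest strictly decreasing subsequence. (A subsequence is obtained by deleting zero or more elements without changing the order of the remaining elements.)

5

One longest decreasing subsequence is 23, 20, 13, 10, 9 (positions 4,5,6,7,9), of length 5; no longer one exists.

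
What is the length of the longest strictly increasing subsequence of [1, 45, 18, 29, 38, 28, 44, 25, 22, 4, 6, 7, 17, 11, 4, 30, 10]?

Let dp[i] be the longest increasing subsequence ending at position i. Then dp = [1, 2, 2, 3, 4, 3, 5, 3, 3, 2, 3, 4, 5, 5, 2, 6, 5].
The maximum is 6; one witness is 1, 4, 6, 7, 17, 30 at positions 1,10,11,12,13,16.

6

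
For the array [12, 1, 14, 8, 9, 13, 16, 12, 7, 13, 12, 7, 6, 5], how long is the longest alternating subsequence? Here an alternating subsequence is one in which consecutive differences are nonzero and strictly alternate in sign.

8

A longest alternating subsequence is 12, 1, 14, 8, 13, 12, 13, 12 (positions 1,2,3,4,6,8,10,11); its 7 consecutive differences strictly alternate in sign, and length 8 is optimal.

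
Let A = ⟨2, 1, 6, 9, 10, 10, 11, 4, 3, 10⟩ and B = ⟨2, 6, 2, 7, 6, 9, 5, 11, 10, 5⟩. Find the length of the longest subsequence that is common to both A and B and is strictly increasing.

4

A longest common strictly increasing subsequence is 2, 6, 9, 11 (length 4); it appears in order in both A and B, and no longer such subsequence exists.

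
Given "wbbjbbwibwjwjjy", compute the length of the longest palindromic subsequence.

7

One longest palindromic subsequence is wjwbwjw (positions 1,4,7,9,10,11,12); it reads the same forward and backward, and the interval DP gives dp[1][15] = 7.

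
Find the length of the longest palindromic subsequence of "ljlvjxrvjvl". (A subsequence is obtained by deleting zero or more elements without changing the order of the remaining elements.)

7

One longest palindromic subsequence is lvjvjvl (positions 1,4,5,8,9,10,11); it reads the same forward and backward, and the interval DP gives dp[1][11] = 7.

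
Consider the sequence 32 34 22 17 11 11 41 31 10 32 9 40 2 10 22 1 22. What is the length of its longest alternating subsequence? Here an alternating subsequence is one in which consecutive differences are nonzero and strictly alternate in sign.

A longest alternating subsequence is 32, 34, 22, 41, 31, 32, 9, 40, 2, 10, 1, 22 (positions 1,2,3,7,8,10,11,12,13,14,16,17); its 11 consecutive differences strictly alternate in sign, and length 12 is optimal.

12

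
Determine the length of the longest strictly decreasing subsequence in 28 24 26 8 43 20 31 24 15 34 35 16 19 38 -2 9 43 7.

Let dp[i] be the longest decreasing subsequence ending at position i. Then dp = [1, 2, 2, 3, 1, 3, 2, 3, 4, 2, 2, 4, 4, 2, 5, 5, 1, 6].
The maximum is 6; one witness is 28, 24, 20, 15, 9, 7 at positions 1,2,6,9,16,18.

6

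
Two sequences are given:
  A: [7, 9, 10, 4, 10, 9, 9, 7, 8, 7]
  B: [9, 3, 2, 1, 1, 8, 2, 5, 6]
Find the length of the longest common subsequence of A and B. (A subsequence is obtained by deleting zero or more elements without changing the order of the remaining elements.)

2

A longest common subsequence is 9, 8 (length 2); the LCS DP confirms no longer common subsequence exists.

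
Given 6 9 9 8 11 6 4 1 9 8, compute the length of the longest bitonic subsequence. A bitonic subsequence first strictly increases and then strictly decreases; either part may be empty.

Let inc[i] be the LIS ending at i and dec[i] the longest strictly decreasing subsequence starting at i. inc = [1, 2, 2, 2, 3, 1, 1, 1, 3, 2], dec = [3, 5, 5, 4, 4, 3, 2, 1, 2, 1].
max_i inc[i]+dec[i]−1 = 6, with one witness 6, 9, 8, 6, 4, 1.

6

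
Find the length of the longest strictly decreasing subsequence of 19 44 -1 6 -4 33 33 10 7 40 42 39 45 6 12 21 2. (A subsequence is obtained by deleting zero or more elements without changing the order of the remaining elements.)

6

Scanning left to right, the best length ending at each element is: 19→1, 44→1, -1→2, 6→2, -4→3, 33→2, 33→2, 10→3, 7→4, 40→2, 42→2, 39→3, 45→1, 6→5, 12→4, 21→4, 2→6.
So the longest decreasing subsequence has length 6, e.g. 44, 33, 10, 7, 6, 2.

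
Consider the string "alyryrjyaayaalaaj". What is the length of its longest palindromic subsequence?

Using dp[i][j] = 2 + dp[i+1][j−1] if the ends match, else max(dp[i+1][j], dp[i][j−1]):
dp[1][17] = 9. A witness is alaayaala at positions 1,2,9,10,11,12,13,14,16.

9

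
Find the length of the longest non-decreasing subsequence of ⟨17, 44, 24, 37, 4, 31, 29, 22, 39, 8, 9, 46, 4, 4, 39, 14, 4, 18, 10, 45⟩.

6

One longest non-decreasing subsequence is 17, 24, 37, 39, 39, 45 (positions 1,3,4,9,15,20), of length 6; no longer one exists.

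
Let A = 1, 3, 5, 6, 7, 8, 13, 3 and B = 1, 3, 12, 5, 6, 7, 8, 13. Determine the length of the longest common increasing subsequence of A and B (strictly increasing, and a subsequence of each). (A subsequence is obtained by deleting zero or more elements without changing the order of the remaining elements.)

7

A longest common strictly increasing subsequence is 1, 3, 5, 6, 7, 8, 13 (length 7); it appears in order in both A and B, and no longer such subsequence exists.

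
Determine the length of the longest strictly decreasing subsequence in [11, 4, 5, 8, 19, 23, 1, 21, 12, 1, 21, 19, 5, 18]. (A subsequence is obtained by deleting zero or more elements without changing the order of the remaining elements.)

Let dp[i] be the longest decreasing subsequence ending at position i. Then dp = [1, 2, 2, 2, 1, 1, 3, 2, 3, 4, 2, 3, 4, 4].
The maximum is 4; one witness is 23, 21, 12, 1 at positions 6,8,9,10.

4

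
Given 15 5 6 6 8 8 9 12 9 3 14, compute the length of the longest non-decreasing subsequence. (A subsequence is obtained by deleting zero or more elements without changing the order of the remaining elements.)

8

Scanning left to right, the best length ending at each element is: 15→1, 5→1, 6→2, 6→3, 8→4, 8→5, 9→6, 12→7, 9→7, 3→1, 14→8.
So the longest non-decreasing subsequence has length 8, e.g. 5, 6, 6, 8, 8, 9, 12, 14.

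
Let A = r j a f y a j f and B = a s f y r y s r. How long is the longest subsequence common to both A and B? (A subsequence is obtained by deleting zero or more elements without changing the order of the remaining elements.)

3

Backtracking the LCS table gives one alignment: a (A3,B1) → f (A4,B3) → y (A5,B6).
So the longest common subsequence has length 3.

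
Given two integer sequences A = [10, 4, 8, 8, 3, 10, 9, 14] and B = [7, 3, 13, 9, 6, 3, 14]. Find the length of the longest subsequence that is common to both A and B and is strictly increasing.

3

A longest common strictly increasing subsequence is 3, 9, 14 (length 3); it appears in order in both A and B, and no longer such subsequence exists.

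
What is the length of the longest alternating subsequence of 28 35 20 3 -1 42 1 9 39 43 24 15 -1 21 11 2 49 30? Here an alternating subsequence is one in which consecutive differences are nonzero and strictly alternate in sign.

11

A longest alternating subsequence is 28, 35, 20, 42, 1, 39, 15, 21, 11, 49, 30 (positions 1,2,3,6,7,9,12,14,15,17,18); its 10 consecutive differences strictly alternate in sign, and length 11 is optimal.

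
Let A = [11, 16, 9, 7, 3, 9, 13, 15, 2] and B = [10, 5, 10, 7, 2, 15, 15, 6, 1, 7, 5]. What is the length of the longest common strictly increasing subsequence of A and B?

For each value that appears in both, track the longest common increasing run ending there.
The best achievable length is 2; one witness is 7, 15 (A-positions 4,8, B-positions 4,6).

2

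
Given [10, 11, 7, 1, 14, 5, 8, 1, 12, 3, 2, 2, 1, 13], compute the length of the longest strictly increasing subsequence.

5

Scanning left to right, the best length ending at each element is: 10→1, 11→2, 7→1, 1→1, 14→3, 5→2, 8→3, 1→1, 12→4, 3→2, 2→2, 2→2, 1→1, 13→5.
So the longest increasing subsequence has length 5, e.g. 1, 5, 8, 12, 13.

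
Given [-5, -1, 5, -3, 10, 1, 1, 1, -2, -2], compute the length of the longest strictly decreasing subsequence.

Scanning left to right, the best length ending at each element is: -5→1, -1→1, 5→1, -3→2, 10→1, 1→2, 1→2, 1→2, -2→3, -2→3.
So the longest decreasing subsequence has length 3, e.g. 5, 1, -2.

3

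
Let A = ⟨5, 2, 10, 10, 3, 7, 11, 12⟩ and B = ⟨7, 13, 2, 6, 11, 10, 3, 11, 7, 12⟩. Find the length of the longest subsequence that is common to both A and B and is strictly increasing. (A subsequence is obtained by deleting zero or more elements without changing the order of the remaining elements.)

For each value that appears in both, track the longest common increasing run ending there.
The best achievable length is 4; one witness is 2, 10, 11, 12 (A-positions 2,3,7,8, B-positions 3,6,8,10).

4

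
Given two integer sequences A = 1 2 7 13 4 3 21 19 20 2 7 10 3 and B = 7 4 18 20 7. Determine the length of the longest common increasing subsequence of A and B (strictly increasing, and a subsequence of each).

For each value that appears in both, track the longest common increasing run ending there.
The best achievable length is 2; one witness is 7, 20 (A-positions 3,9, B-positions 1,4).

2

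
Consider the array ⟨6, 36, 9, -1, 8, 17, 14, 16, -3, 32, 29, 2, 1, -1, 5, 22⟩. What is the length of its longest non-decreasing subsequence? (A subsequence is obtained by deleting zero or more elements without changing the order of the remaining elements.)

5

Let dp[i] be the longest non-decreasing subsequence ending at position i. Then dp = [1, 2, 2, 1, 2, 3, 3, 4, 1, 5, 5, 2, 2, 2, 3, 5].
The maximum is 5; one witness is 6, 9, 14, 16, 32 at positions 1,3,7,8,10.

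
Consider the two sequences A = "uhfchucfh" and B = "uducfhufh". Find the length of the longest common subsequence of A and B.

6

Backtracking the LCS table gives one alignment: u (A1,B3) → f (A3,B5) → h (A5,B6) → u (A6,B7) → f (A8,B8) → h (A9,B9).
So the longest common subsequence has length 6.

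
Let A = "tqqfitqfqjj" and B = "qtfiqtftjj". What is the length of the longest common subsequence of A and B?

Backtracking the LCS table gives one alignment: t (A1,B2) → f (A4,B3) → i (A5,B4) → t (A6,B6) → f (A8,B7) → j (A10,B9) → j (A11,B10).
So the longest common subsequence has length 7.

7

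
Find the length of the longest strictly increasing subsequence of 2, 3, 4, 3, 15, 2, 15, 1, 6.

4

One longest increasing subsequence is 2, 3, 4, 15 (positions 1,2,3,5), of length 4; no longer one exists.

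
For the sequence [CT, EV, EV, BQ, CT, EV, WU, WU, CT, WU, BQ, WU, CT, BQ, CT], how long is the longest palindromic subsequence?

One longest palindromic subsequence is CT BQ CT WU WU CT WU WU CT BQ CT (positions 1,4,5,7,8,9,10,12,13,14,15); it reads the same forward and backward, and the interval DP gives dp[1][15] = 11.

11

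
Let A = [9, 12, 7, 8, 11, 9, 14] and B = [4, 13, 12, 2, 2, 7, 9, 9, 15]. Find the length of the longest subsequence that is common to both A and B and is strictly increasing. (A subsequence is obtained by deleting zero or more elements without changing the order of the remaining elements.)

For each value that appears in both, track the longest common increasing run ending there.
The best achievable length is 2; one witness is 7, 9 (A-positions 3,6, B-positions 6,7).

2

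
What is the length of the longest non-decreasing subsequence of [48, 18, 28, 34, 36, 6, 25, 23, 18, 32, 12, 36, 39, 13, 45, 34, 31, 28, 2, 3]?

One longest non-decreasing subsequence is 18, 28, 34, 36, 36, 39, 45 (positions 2,3,4,5,12,13,15), of length 7; no longer one exists.

7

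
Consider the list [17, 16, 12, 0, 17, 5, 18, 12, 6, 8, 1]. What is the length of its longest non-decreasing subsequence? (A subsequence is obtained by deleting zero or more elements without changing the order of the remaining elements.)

Let dp[i] be the longest non-decreasing subsequence ending at position i. Then dp = [1, 1, 1, 1, 2, 2, 3, 3, 3, 4, 2].
The maximum is 4; one witness is 0, 5, 6, 8 at positions 4,6,9,10.

4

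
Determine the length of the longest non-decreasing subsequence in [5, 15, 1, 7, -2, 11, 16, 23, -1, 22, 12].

Scanning left to right, the best length ending at each element is: 5→1, 15→2, 1→1, 7→2, -2→1, 11→3, 16→4, 23→5, -1→2, 22→5, 12→4.
So the longest non-decreasing subsequence has length 5, e.g. 5, 7, 11, 16, 23.

5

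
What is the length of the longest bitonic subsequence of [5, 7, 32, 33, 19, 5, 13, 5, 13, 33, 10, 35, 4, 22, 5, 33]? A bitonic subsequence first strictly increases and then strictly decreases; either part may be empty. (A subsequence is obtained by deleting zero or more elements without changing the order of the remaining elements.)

Let inc[i] be the LIS ending at i and dec[i] the longest strictly decreasing subsequence starting at i. inc = [1, 2, 3, 4, 3, 1, 3, 1, 3, 4, 3, 5, 1, 4, 2, 5], dec = [2, 3, 5, 5, 4, 2, 3, 2, 3, 3, 2, 3, 1, 2, 1, 1].
max_i inc[i]+dec[i]−1 = 8, with one witness 5, 7, 32, 33, 19, 13, 10, 5.

8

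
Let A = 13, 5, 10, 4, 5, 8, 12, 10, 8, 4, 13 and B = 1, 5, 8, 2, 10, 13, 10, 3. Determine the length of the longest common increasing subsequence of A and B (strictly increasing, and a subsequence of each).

A longest common strictly increasing subsequence is 5, 8, 10, 13 (length 4); it appears in order in both A and B, and no longer such subsequence exists.

4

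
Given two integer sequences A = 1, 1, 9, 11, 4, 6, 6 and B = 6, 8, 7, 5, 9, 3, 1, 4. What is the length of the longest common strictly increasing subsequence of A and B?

2

A longest common strictly increasing subsequence is 1, 4 (length 2); it appears in order in both A and B, and no longer such subsequence exists.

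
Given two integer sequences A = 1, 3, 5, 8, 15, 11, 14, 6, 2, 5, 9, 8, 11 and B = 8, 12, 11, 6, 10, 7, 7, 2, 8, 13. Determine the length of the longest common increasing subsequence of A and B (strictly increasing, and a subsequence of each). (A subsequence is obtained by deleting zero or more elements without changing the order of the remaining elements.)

2

A longest common strictly increasing subsequence is 8, 11 (length 2); it appears in order in both A and B, and no longer such subsequence exists.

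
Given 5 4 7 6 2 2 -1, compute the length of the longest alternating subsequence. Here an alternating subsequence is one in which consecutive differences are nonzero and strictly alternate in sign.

A longest alternating subsequence is 5, 4, 7, 6 (positions 1,2,3,4); its 3 consecutive differences strictly alternate in sign, and length 4 is optimal.

4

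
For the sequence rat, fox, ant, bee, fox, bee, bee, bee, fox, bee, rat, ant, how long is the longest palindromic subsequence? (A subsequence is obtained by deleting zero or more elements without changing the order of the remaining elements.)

9

Using dp[i][j] = 2 + dp[i+1][j−1] if the ends match, else max(dp[i+1][j], dp[i][j−1]):
dp[1][12] = 9. A witness is ant bee fox bee bee bee fox bee ant at positions 3,4,5,6,7,8,9,10,12.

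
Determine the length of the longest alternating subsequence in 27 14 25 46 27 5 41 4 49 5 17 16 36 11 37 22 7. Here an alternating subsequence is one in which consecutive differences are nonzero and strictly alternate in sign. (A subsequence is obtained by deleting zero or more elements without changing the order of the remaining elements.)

14

Track the best alternating length ending on an up-step vs a down-step at each position: up/down = 1/1, 1/2, 3/2, 3/1, 3/4, 1/4, 5/4, 1/6, 7/1, 7/8, 9/8, 9/10, 11/8, 9/12, 13/8, 13/14, 9/14.
The maximum over both is 14; one such subsequence is 27, 14, 46, 27, 41, 4, 49, 5, 17, 16, 36, 11, 37, 22.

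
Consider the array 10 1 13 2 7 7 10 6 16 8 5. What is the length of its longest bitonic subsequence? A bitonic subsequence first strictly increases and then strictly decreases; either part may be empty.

Let inc[i] be the LIS ending at i and dec[i] the longest strictly decreasing subsequence starting at i. inc = [1, 1, 2, 2, 3, 3, 4, 3, 5, 4, 3], dec = [4, 1, 4, 1, 3, 3, 3, 2, 3, 2, 1].
max_i inc[i]+dec[i]−1 = 7, with one witness 1, 2, 7, 10, 16, 8, 5.

7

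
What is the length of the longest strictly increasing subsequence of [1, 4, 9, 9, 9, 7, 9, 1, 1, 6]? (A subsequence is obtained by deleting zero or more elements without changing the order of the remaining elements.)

4

One longest increasing subsequence is 1, 4, 7, 9 (positions 1,2,6,7), of length 4; no longer one exists.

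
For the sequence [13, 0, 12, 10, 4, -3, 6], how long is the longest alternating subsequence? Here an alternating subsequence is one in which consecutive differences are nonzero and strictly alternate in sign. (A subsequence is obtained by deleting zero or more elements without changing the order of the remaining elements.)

5

A longest alternating subsequence is 13, 0, 12, 4, 6 (positions 1,2,3,5,7); its 4 consecutive differences strictly alternate in sign, and length 5 is optimal.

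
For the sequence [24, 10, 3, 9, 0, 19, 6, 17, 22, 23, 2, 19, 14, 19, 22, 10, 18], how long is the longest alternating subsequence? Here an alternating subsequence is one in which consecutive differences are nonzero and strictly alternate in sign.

A longest alternating subsequence is 24, 3, 9, 0, 19, 6, 17, 2, 19, 14, 19, 10, 18 (positions 1,3,4,5,6,7,8,11,12,13,14,16,17); its 12 consecutive differences strictly alternate in sign, and length 13 is optimal.

13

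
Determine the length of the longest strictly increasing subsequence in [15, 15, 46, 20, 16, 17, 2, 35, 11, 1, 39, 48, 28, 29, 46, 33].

One longest increasing subsequence is 15, 16, 17, 35, 39, 48 (positions 1,5,6,8,11,12), of length 6; no longer one exists.

6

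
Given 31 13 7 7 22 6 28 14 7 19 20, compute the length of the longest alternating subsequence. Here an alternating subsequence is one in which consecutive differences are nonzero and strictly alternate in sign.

Track the best alternating length ending on an up-step vs a down-step at each position: up/down = 1/1, 1/2, 1/2, 1/2, 3/2, 1/4, 5/2, 5/6, 5/6, 7/6, 7/6.
The maximum over both is 7; one such subsequence is 31, 13, 22, 6, 28, 14, 19.

7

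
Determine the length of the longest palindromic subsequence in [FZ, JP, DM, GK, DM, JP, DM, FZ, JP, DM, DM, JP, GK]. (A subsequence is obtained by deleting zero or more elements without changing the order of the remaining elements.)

9

One longest palindromic subsequence is JP DM DM JP FZ JP DM DM JP (positions 2,3,5,6,8,9,10,11,12); it reads the same forward and backward, and the interval DP gives dp[1][13] = 9.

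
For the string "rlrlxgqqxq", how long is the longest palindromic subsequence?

4

Using dp[i][j] = 2 + dp[i+1][j−1] if the ends match, else max(dp[i+1][j], dp[i][j−1]):
dp[1][10] = 4. A witness is xqqx at positions 5,7,8,9.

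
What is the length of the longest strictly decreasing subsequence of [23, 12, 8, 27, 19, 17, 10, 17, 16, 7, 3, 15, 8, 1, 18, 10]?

7

Let dp[i] be the longest decreasing subsequence ending at position i. Then dp = [1, 2, 3, 1, 2, 3, 4, 3, 4, 5, 6, 5, 6, 7, 3, 6].
The maximum is 7; one witness is 23, 19, 17, 10, 7, 3, 1 at positions 1,5,6,7,10,11,14.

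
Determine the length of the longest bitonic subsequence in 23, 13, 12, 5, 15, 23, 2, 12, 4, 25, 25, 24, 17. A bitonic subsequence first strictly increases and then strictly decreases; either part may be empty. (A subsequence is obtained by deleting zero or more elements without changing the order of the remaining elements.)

6

Let inc[i] be the LIS ending at i and dec[i] the longest strictly decreasing subsequence starting at i. inc = [1, 1, 1, 1, 2, 3, 1, 2, 2, 4, 4, 4, 3], dec = [5, 4, 3, 2, 3, 3, 1, 2, 1, 3, 3, 2, 1].
max_i inc[i]+dec[i]−1 = 6, with one witness 13, 15, 23, 25, 24, 17.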